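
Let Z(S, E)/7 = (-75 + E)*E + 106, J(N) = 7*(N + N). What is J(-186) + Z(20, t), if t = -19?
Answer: 10640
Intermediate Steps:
J(N) = 14*N (J(N) = 7*(2*N) = 14*N)
Z(S, E) = 742 + 7*E*(-75 + E) (Z(S, E) = 7*((-75 + E)*E + 106) = 7*(E*(-75 + E) + 106) = 7*(106 + E*(-75 + E)) = 742 + 7*E*(-75 + E))
J(-186) + Z(20, t) = 14*(-186) + (742 - 525*(-19) + 7*(-19)²) = -2604 + (742 + 9975 + 7*361) = -2604 + (742 + 9975 + 2527) = -2604 + 13244 = 10640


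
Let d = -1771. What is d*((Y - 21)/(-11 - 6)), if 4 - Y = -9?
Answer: -14168/17 ≈ -833.41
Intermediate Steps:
Y = 13 (Y = 4 - 1*(-9) = 4 + 9 = 13)
d*((Y - 21)/(-11 - 6)) = -1771*(13 - 21)/(-11 - 6) = -(-14168)/(-17) = -(-14168)*(-1)/17 = -1771*8/17 = -14168/17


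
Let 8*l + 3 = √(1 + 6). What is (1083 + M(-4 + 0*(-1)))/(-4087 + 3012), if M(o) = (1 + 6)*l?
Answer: -201/200 - 7*√7/8600 ≈ -1.0072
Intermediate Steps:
l = -3/8 + √7/8 (l = -3/8 + √(1 + 6)/8 = -3/8 + √7/8 ≈ -0.044281)
M(o) = -21/8 + 7*√7/8 (M(o) = (1 + 6)*(-3/8 + √7/8) = 7*(-3/8 + √7/8) = -21/8 + 7*√7/8)
(1083 + M(-4 + 0*(-1)))/(-4087 + 3012) = (1083 + (-21/8 + 7*√7/8))/(-4087 + 3012) = (8643/8 + 7*√7/8)/(-1075) = (8643/8 + 7*√7/8)*(-1/1075) = -201/200 - 7*√7/8600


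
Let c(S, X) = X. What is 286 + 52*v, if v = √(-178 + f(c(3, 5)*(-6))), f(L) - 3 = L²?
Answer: 286 + 260*√29 ≈ 1686.1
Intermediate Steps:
f(L) = 3 + L²
v = 5*√29 (v = √(-178 + (3 + (5*(-6))²)) = √(-178 + (3 + (-30)²)) = √(-178 + (3 + 900)) = √(-178 + 903) = √725 = 5*√29 ≈ 26.926)
286 + 52*v = 286 + 52*(5*√29) = 286 + 260*√29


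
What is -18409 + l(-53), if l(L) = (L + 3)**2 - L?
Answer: -15856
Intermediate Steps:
l(L) = (3 + L)**2 - L
-18409 + l(-53) = -18409 + ((3 - 53)**2 - 1*(-53)) = -18409 + ((-50)**2 + 53) = -18409 + (2500 + 53) = -18409 + 2553 = -15856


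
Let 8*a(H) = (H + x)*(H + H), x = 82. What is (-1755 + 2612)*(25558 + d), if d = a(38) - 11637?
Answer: 12907277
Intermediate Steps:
a(H) = H*(82 + H)/4 (a(H) = ((H + 82)*(H + H))/8 = ((82 + H)*(2*H))/8 = (2*H*(82 + H))/8 = H*(82 + H)/4)
d = -10497 (d = (¼)*38*(82 + 38) - 11637 = (¼)*38*120 - 11637 = 1140 - 11637 = -10497)
(-1755 + 2612)*(25558 + d) = (-1755 + 2612)*(25558 - 10497) = 857*15061 = 12907277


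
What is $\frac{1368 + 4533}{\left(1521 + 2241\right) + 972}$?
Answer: $\frac{1967}{1578} \approx 1.2465$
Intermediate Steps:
$\frac{1368 + 4533}{\left(1521 + 2241\right) + 972} = \frac{5901}{3762 + 972} = \frac{5901}{4734} = 5901 \cdot \frac{1}{4734} = \frac{1967}{1578}$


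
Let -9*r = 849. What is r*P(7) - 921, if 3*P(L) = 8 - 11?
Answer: -2480/3 ≈ -826.67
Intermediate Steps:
r = -283/3 (r = -⅑*849 = -283/3 ≈ -94.333)
P(L) = -1 (P(L) = (8 - 11)/3 = (⅓)*(-3) = -1)
r*P(7) - 921 = -283/3*(-1) - 921 = 283/3 - 921 = -2480/3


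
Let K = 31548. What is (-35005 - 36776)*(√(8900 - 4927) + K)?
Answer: -2264546988 - 71781*√3973 ≈ -2.2691e+9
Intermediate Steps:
(-35005 - 36776)*(√(8900 - 4927) + K) = (-35005 - 36776)*(√(8900 - 4927) + 31548) = -71781*(√3973 + 31548) = -71781*(31548 + √3973) = -2264546988 - 71781*√3973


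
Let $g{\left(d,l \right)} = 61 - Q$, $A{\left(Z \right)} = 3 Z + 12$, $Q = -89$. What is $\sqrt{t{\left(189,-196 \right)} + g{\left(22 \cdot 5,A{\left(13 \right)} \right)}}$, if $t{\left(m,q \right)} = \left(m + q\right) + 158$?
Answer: $\sqrt{301} \approx 17.349$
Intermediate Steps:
$A{\left(Z \right)} = 12 + 3 Z$
$t{\left(m,q \right)} = 158 + m + q$
$g{\left(d,l \right)} = 150$ ($g{\left(d,l \right)} = 61 - -89 = 61 + 89 = 150$)
$\sqrt{t{\left(189,-196 \right)} + g{\left(22 \cdot 5,A{\left(13 \right)} \right)}} = \sqrt{\left(158 + 189 - 196\right) + 150} = \sqrt{151 + 150} = \sqrt{301}$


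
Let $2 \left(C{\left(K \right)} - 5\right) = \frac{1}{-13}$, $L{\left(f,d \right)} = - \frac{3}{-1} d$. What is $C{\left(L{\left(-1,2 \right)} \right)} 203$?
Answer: $\frac{26187}{26} \approx 1007.2$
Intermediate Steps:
$L{\left(f,d \right)} = 3 d$ ($L{\left(f,d \right)} = \left(-3\right) \left(-1\right) d = 3 d$)
$C{\left(K \right)} = \frac{129}{26}$ ($C{\left(K \right)} = 5 + \frac{1}{2 \left(-13\right)} = 5 + \frac{1}{2} \left(- \frac{1}{13}\right) = 5 - \frac{1}{26} = \frac{129}{26}$)
$C{\left(L{\left(-1,2 \right)} \right)} 203 = \frac{129}{26} \cdot 203 = \frac{26187}{26}$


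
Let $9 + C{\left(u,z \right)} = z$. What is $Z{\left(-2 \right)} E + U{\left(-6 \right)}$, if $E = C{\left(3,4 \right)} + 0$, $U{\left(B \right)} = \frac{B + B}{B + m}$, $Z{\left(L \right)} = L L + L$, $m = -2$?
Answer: $- \frac{17}{2} \approx -8.5$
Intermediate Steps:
$Z{\left(L \right)} = L + L^{2}$ ($Z{\left(L \right)} = L^{2} + L = L + L^{2}$)
$C{\left(u,z \right)} = -9 + z$
$U{\left(B \right)} = \frac{2 B}{-2 + B}$ ($U{\left(B \right)} = \frac{B + B}{B - 2} = \frac{2 B}{-2 + B}$)
$E = -5$ ($E = \left(-9 + 4\right) + 0 = -5 + 0 = -5$)
$Z{\left(-2 \right)} E + U{\left(-6 \right)} = - 2 \left(1 - 2\right) \left(-5\right) + 2 \left(-6\right) \frac{1}{-2 - 6} = \left(-2\right) \left(-1\right) \left(-5\right) + 2 \left(-6\right) \frac{1}{-8} = 2 \left(-5\right) + 2 \left(-6\right) \left(- \frac{1}{8}\right) = -10 + \frac{3}{2} = - \frac{17}{2}$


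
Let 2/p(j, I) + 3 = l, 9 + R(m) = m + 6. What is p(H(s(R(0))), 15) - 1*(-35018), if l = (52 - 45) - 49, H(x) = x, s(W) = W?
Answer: 1575808/45 ≈ 35018.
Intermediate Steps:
R(m) = -3 + m (R(m) = -9 + (m + 6) = -9 + (6 + m) = -3 + m)
l = -42 (l = 7 - 49 = -42)
p(j, I) = -2/45 (p(j, I) = 2/(-3 - 42) = 2/(-45) = 2*(-1/45) = -2/45)
p(H(s(R(0))), 15) - 1*(-35018) = -2/45 - 1*(-35018) = -2/45 + 35018 = 1575808/45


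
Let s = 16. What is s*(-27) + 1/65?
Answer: -28079/65 ≈ -431.98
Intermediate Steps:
s*(-27) + 1/65 = 16*(-27) + 1/65 = -432 + 1/65 = -28079/65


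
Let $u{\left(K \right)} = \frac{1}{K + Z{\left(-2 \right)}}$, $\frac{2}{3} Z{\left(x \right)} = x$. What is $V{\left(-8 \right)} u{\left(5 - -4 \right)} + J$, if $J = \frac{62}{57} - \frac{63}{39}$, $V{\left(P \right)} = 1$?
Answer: $- \frac{535}{1482} \approx -0.361$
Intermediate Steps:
$Z{\left(x \right)} = \frac{3 x}{2}$
$u{\left(K \right)} = \frac{1}{-3 + K}$ ($u{\left(K \right)} = \frac{1}{K + \frac{3}{2} \left(-2\right)} = \frac{1}{K - 3} = \frac{1}{-3 + K}$)
$J = - \frac{391}{741}$ ($J = 62 \cdot \frac{1}{57} - \frac{21}{13} = \frac{62}{57} - \frac{21}{13} = - \frac{391}{741} \approx -0.52767$)
$V{\left(-8 \right)} u{\left(5 - -4 \right)} + J = 1 \frac{1}{-3 + \left(5 - -4\right)} - \frac{391}{741} = 1 \frac{1}{-3 + \left(5 + 4\right)} - \frac{391}{741} = 1 \frac{1}{-3 + 9} - \frac{391}{741} = 1 \cdot \frac{1}{6} - \frac{391}{741} = \frac{1}{6} - \frac{391}{741} = - \frac{535}{1482}$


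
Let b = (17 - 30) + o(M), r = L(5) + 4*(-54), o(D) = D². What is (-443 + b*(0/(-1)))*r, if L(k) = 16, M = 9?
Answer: 88600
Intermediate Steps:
r = -200 (r = 16 + 4*(-54) = 16 - 216 = -200)
b = 68 (b = (17 - 30) + 9² = -13 + 81 = 68)
(-443 + b*(0/(-1)))*r = (-443 + 68*(0/(-1)))*(-200) = (-443 + 68*(0*(-1)))*(-200) = (-443 + 68*0)*(-200) = (-443 + 0)*(-200) = -443*(-200) = 88600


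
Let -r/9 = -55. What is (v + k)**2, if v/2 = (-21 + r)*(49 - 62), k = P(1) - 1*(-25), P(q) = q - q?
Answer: 151265401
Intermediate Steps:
r = 495 (r = -9*(-55) = 495)
P(q) = 0
k = 25 (k = 0 - 1*(-25) = 0 + 25 = 25)
v = -12324 (v = 2*((-21 + 495)*(49 - 62)) = 2*(474*(-13)) = 2*(-6162) = -12324)
(v + k)**2 = (-12324 + 25)**2 = (-12299)**2 = 151265401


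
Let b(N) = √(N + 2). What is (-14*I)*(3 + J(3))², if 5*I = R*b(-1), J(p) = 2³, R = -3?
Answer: 5082/5 ≈ 1016.4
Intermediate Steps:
b(N) = √(2 + N)
J(p) = 8
I = -⅗ (I = (-3*√(2 - 1))/5 = (-3*√1)/5 = (-3*1)/5 = (⅕)*(-3) = -⅗ ≈ -0.60000)
(-14*I)*(3 + J(3))² = (-14*(-⅗))*(3 + 8)² = (42/5)*11² = (42/5)*121 = 5082/5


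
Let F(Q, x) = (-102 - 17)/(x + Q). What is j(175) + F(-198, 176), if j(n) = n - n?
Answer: 119/22 ≈ 5.4091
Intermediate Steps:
j(n) = 0
F(Q, x) = -119/(Q + x)
j(175) + F(-198, 176) = 0 - 119/(-198 + 176) = 0 - 119/(-22) = 0 - 119*(-1/22) = 0 + 119/22 = 119/22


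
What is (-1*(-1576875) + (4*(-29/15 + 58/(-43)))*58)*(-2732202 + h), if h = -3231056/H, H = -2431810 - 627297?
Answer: -8496782834153187414898/1973124015 ≈ -4.3063e+12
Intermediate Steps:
H = -3059107
h = 3231056/3059107 (h = -3231056/(-3059107) = -3231056*(-1/3059107) = 3231056/3059107 ≈ 1.0562)
(-1*(-1576875) + (4*(-29/15 + 58/(-43)))*58)*(-2732202 + h) = (-1*(-1576875) + (4*(-29/15 + 58/(-43)))*58)*(-2732202 + 3231056/3059107) = (1576875 + (4*(-29*1/15 + 58*(-1/43)))*58)*(-8358095032558/3059107) = (1576875 + (4*(-29/15 - 58/43))*58)*(-8358095032558/3059107) = (1576875 + (4*(-2117/645))*58)*(-8358095032558/3059107) = (1576875 - 8468/645*58)*(-8358095032558/3059107) = (1576875 - 491144/645)*(-8358095032558/3059107) = (1016593231/645)*(-8358095032558/3059107) = -8496782834153187414898/1973124015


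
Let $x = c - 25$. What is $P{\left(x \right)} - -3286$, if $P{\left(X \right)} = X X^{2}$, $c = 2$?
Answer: $-8881$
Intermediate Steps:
$x = -23$ ($x = 2 - 25 = -23$)
$P{\left(X \right)} = X^{3}$
$P{\left(x \right)} - -3286 = \left(-23\right)^{3} - -3286 = -12167 + 3286 = -8881$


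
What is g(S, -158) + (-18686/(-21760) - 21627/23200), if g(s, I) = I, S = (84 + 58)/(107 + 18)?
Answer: -249376701/1577600 ≈ -158.07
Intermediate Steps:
S = 142/125 ≈ 1.1360
g(S, -158) + (-18686/(-21760) - 21627/23200) = -158 + (-18686/(-21760) - 21627/23200) = -158 + (-18686*(-1/21760) - 21627*1/23200) = -158 + (9343/10880 - 21627/23200) = -158 - 115901/1577600 = -249376701/1577600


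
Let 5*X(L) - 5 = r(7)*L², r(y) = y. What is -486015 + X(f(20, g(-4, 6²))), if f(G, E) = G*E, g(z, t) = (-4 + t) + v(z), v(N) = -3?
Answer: -15054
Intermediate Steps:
g(z, t) = -7 + t (g(z, t) = (-4 + t) - 3 = -7 + t)
f(G, E) = E*G
X(L) = 1 + 7*L²/5 (X(L) = 1 + (7*L²)/5 = 1 + 7*L²/5)
-486015 + X(f(20, g(-4, 6²))) = -486015 + (1 + 7*((-7 + 6²)*20)²/5) = -486015 + (1 + 7*((-7 + 36)*20)²/5) = -486015 + (1 + 7*(29*20)²/5) = -486015 + (1 + (7/5)*580²) = -486015 + (1 + (7/5)*336400) = -486015 + (1 + 470960) = -486015 + 470961 = -15054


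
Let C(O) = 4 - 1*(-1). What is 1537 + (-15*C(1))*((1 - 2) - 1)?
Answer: 1687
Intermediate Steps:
C(O) = 5 (C(O) = 4 + 1 = 5)
1537 + (-15*C(1))*((1 - 2) - 1) = 1537 + (-15*5)*((1 - 2) - 1) = 1537 - 75*(-1 - 1) = 1537 - 75*(-2) = 1537 + 150 = 1687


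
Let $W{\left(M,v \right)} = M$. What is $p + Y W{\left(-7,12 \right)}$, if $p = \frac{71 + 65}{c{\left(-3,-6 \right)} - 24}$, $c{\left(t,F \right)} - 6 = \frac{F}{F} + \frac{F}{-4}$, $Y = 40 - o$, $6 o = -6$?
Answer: $- \frac{9169}{31} \approx -295.77$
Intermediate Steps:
$o = -1$ ($o = \frac{1}{6} \left(-6\right) = -1$)
$Y = 41$ ($Y = 40 - -1 = 40 + 1 = 41$)
$c{\left(t,F \right)} = 7 - \frac{F}{4}$ ($c{\left(t,F \right)} = 6 + \left(\frac{F}{F} + \frac{F}{-4}\right) = 6 + \left(1 + F \left(- \frac{1}{4}\right)\right) = 6 - \left(-1 + \frac{F}{4}\right) = 7 - \frac{F}{4}$)
$p = - \frac{272}{31}$ ($p = \frac{71 + 65}{\left(7 - - \frac{3}{2}\right) - 24} = \frac{136}{\left(7 + \frac{3}{2}\right) - 24} = \frac{136}{\frac{17}{2} - 24} = \frac{136}{- \frac{31}{2}} = 136 \left(- \frac{2}{31}\right) = - \frac{272}{31} \approx -8.7742$)
$p + Y W{\left(-7,12 \right)} = - \frac{272}{31} + 41 \left(-7\right) = - \frac{272}{31} - 287 = - \frac{9169}{31}$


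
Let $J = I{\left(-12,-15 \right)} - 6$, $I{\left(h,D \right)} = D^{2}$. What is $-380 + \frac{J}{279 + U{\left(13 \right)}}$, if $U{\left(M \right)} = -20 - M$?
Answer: $- \frac{31087}{82} \approx -379.11$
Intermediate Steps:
$J = 219$ ($J = \left(-15\right)^{2} - 6 = 225 - 6 = 219$)
$-380 + \frac{J}{279 + U{\left(13 \right)}} = -380 + \frac{1}{279 - 33} \cdot 219 = -380 + \frac{1}{246} \cdot 219 = -380 + \frac{73}{82} = - \frac{31087}{82}$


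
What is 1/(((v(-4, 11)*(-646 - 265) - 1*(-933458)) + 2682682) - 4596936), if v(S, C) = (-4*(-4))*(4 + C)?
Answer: -1/1199436 ≈ -8.3372e-7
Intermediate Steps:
v(S, C) = 64 + 16*C (v(S, C) = 16*(4 + C) = 64 + 16*C)
1/(((v(-4, 11)*(-646 - 265) - 1*(-933458)) + 2682682) - 4596936) = 1/((((64 + 16*11)*(-646 - 265) - 1*(-933458)) + 2682682) - 4596936) = 1/((((64 + 176)*(-911) + 933458) + 2682682) - 4596936) = 1/(((240*(-911) + 933458) + 2682682) - 4596936) = 1/(((-218640 + 933458) + 2682682) - 4596936) = 1/((714818 + 2682682) - 4596936) = 1/(3397500 - 4596936) = 1/(-1199436) = -1/1199436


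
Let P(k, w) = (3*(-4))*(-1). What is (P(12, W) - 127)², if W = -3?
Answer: 13225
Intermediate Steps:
P(k, w) = 12 (P(k, w) = -12*(-1) = 12)
(P(12, W) - 127)² = (12 - 127)² = (-115)² = 13225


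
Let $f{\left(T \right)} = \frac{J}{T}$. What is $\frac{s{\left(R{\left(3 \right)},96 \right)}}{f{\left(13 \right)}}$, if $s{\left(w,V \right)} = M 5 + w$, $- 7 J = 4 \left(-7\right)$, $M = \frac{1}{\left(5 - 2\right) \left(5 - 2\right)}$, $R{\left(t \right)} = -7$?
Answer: $- \frac{377}{18} \approx -20.944$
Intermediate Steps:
$M = \frac{1}{9}$ ($M = \frac{1}{3 \cdot 3} = \frac{1}{9} \approx 0.11111$)
$J = 4$ ($J = - \frac{4 \left(-7\right)}{7} = \left(- \frac{1}{7}\right) \left(-28\right) = 4$)
$s{\left(w,V \right)} = \frac{5}{9} + w$ ($s{\left(w,V \right)} = \frac{1}{9} \cdot 5 + w = \frac{5}{9} + w$)
$f{\left(T \right)} = \frac{4}{T}$
$\frac{s{\left(R{\left(3 \right)},96 \right)}}{f{\left(13 \right)}} = \frac{\frac{5}{9} - 7}{4 \cdot \frac{1}{13}} = - \frac{58}{9 \cdot 4 \cdot \frac{1}{13}} = - \frac{58}{9 \cdot \frac{4}{13}} = \left(- \frac{58}{9}\right) \frac{13}{4} = - \frac{377}{18}$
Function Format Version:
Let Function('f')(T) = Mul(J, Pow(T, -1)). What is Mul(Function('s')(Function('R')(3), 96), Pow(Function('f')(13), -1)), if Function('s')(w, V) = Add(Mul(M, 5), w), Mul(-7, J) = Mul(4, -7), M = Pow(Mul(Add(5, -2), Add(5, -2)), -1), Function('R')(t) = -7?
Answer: Rational(-377, 18) ≈ -20.944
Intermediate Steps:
M = Rational(1, 9) (M = Pow(Mul(3, 3), -1) = Pow(9, -1) = Rational(1, 9) ≈ 0.11111)
J = 4 (J = Mul(Rational(-1, 7), Mul(4, -7)) = Mul(Rational(-1, 7), -28) = 4)
Function('s')(w, V) = Add(Rational(5, 9), w) (Function('s')(w, V) = Add(Mul(Rational(1, 9), 5), w) = Add(Rational(5, 9), w))
Function('f')(T) = Mul(4, Pow(T, -1))
Mul(Function('s')(Function('R')(3), 96), Pow(Function('f')(13), -1)) = Mul(Add(Rational(5, 9), -7), Pow(Mul(4, Pow(13, -1)), -1)) = Mul(Rational(-58, 9), Pow(Mul(4, Rational(1, 13)), -1)) = Mul(Rational(-58, 9), Pow(Rational(4, 13), -1)) = Mul(Rational(-58, 9), Rational(13, 4)) = Rational(-377, 18)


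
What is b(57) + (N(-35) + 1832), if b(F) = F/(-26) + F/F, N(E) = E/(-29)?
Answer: 1381339/754 ≈ 1832.0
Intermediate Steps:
N(E) = -E/29 (N(E) = E*(-1/29) = -E/29)
b(F) = 1 - F/26 (b(F) = F*(-1/26) + 1 = -F/26 + 1 = 1 - F/26)
b(57) + (N(-35) + 1832) = (1 - 1/26*57) + (-1/29*(-35) + 1832) = (1 - 57/26) + (35/29 + 1832) = -31/26 + 53163/29 = 1381339/754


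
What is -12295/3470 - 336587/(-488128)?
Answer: -483357687/169380416 ≈ -2.8537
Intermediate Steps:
-12295/3470 - 336587/(-488128) = -12295*1/3470 - 336587*(-1/488128) = -2459/694 + 336587/488128 = -483357687/169380416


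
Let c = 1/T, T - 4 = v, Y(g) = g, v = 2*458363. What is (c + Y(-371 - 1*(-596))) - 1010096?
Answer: -925779041829/916730 ≈ -1.0099e+6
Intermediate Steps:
v = 916726
T = 916730 (T = 4 + 916726 = 916730)
c = 1/916730 ≈ 1.0908e-6
(c + Y(-371 - 1*(-596))) - 1010096 = (1/916730 + (-371 - 1*(-596))) - 1010096 = (1/916730 + (-371 + 596)) - 1010096 = (1/916730 + 225) - 1010096 = 206264251/916730 - 1010096 = -925779041829/916730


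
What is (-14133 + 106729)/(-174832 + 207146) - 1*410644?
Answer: -6634728810/16157 ≈ -4.1064e+5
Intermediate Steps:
(-14133 + 106729)/(-174832 + 207146) - 1*410644 = 92596/32314 - 410644 = 92596*(1/32314) - 410644 = 46298/16157 - 410644 = -6634728810/16157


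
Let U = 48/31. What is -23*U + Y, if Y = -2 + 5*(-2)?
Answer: -1476/31 ≈ -47.613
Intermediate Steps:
Y = -12 (Y = -2 - 10 = -12)
U = 48/31 (U = 48*(1/31) = 48/31 ≈ 1.5484)
-23*U + Y = -23*48/31 - 12 = -1104/31 - 12 = -1476/31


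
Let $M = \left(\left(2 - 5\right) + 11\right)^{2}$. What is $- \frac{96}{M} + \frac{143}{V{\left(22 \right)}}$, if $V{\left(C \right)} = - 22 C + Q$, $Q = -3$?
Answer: $- \frac{1747}{974} \approx -1.7936$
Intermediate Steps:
$V{\left(C \right)} = -3 - 22 C$ ($V{\left(C \right)} = - 22 C - 3 = -3 - 22 C$)
$M = 64$ ($M = \left(\left(2 - 5\right) + 11\right)^{2} = \left(-3 + 11\right)^{2} = 8^{2} = 64$)
$- \frac{96}{M} + \frac{143}{V{\left(22 \right)}} = - \frac{96}{64} + \frac{143}{-3 - 484} = \left(-96\right) \frac{1}{64} + \frac{143}{-3 - 484} = - \frac{3}{2} + \frac{143}{-487} = - \frac{3}{2} + 143 \left(- \frac{1}{487}\right) = - \frac{3}{2} - \frac{143}{487} = - \frac{1747}{974}$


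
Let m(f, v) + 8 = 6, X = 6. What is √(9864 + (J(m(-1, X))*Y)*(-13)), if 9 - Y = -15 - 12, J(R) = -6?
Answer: 24*√22 ≈ 112.57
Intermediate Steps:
m(f, v) = -2 (m(f, v) = -8 + 6 = -2)
Y = 36 (Y = 9 - (-15 - 12) = 9 - 1*(-27) = 9 + 27 = 36)
√(9864 + (J(m(-1, X))*Y)*(-13)) = √(9864 - 6*36*(-13)) = √(9864 - 216*(-13)) = √(9864 + 2808) = √12672 = 24*√22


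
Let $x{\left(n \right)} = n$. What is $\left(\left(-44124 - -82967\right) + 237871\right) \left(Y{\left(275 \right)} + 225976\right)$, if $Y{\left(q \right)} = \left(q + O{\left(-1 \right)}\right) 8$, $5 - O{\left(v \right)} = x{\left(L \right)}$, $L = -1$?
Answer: $63152775936$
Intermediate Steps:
$O{\left(v \right)} = 6$ ($O{\left(v \right)} = 5 - -1 = 5 + 1 = 6$)
$Y{\left(q \right)} = 48 + 8 q$ ($Y{\left(q \right)} = \left(q + 6\right) 8 = \left(6 + q\right) 8 = 48 + 8 q$)
$\left(\left(-44124 - -82967\right) + 237871\right) \left(Y{\left(275 \right)} + 225976\right) = \left(\left(-44124 - -82967\right) + 237871\right) \left(\left(48 + 8 \cdot 275\right) + 225976\right) = \left(\left(-44124 + 82967\right) + 237871\right) \left(\left(48 + 2200\right) + 225976\right) = \left(38843 + 237871\right) \left(2248 + 225976\right) = 276714 \cdot 228224 = 63152775936$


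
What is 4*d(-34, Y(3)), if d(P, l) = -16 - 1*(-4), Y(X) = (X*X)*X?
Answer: -48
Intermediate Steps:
Y(X) = X³ (Y(X) = X²*X = X³)
d(P, l) = -12 (d(P, l) = -16 + 4 = -12)
4*d(-34, Y(3)) = 4*(-12) = -48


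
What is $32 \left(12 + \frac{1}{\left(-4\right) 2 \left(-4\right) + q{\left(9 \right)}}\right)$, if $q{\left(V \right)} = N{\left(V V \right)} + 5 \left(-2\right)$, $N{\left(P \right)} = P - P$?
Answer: $\frac{4240}{11} \approx 385.45$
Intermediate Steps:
$N{\left(P \right)} = 0$
$q{\left(V \right)} = -10$ ($q{\left(V \right)} = 0 + 5 \left(-2\right) = 0 - 10 = -10$)
$32 \left(12 + \frac{1}{\left(-4\right) 2 \left(-4\right) + q{\left(9 \right)}}\right) = 32 \left(12 + \frac{1}{\left(-4\right) 2 \left(-4\right) - 10}\right) = 32 \left(12 + \frac{1}{\left(-8\right) \left(-4\right) - 10}\right) = 32 \left(12 + \frac{1}{32 - 10}\right) = 32 \left(12 + \frac{1}{22}\right) = 32 \cdot \frac{265}{22} = \frac{4240}{11}$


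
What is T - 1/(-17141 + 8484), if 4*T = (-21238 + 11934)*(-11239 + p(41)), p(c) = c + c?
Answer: 224659382575/8657 ≈ 2.5951e+7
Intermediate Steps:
p(c) = 2*c
T = 25951182 (T = ((-21238 + 11934)*(-11239 + 2*41))/4 = (-9304*(-11239 + 82))/4 = (-9304*(-11157))/4 = (¼)*103804728 = 25951182)
T - 1/(-17141 + 8484) = 25951182 - 1/(-17141 + 8484) = 25951182 - 1/(-8657) = 25951182 - 1*(-1/8657) = 25951182 + 1/8657 = 224659382575/8657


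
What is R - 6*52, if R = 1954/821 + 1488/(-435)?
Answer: -37265926/119045 ≈ -313.04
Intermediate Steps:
R = -123886/119045 (R = 1954*(1/821) + 1488*(-1/435) = 1954/821 - 496/145 = -123886/119045 ≈ -1.0407)
R - 6*52 = -123886/119045 - 6*52 = -123886/119045 - 1*312 = -123886/119045 - 312 = -37265926/119045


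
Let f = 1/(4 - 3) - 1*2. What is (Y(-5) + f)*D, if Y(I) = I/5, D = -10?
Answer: 20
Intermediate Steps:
Y(I) = I/5 (Y(I) = I*(⅕) = I/5)
f = -1 (f = 1/1 - 2 = 1 - 2 = -1)
(Y(-5) + f)*D = ((⅕)*(-5) - 1)*(-10) = (-1 - 1)*(-10) = -2*(-10) = 20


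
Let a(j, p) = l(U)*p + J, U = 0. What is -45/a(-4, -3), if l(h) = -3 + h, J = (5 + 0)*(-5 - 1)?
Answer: 15/7 ≈ 2.1429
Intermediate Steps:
J = -30 (J = 5*(-6) = -30)
a(j, p) = -30 - 3*p (a(j, p) = (-3 + 0)*p - 30 = -3*p - 30 = -30 - 3*p)
-45/a(-4, -3) = -45/(-30 - 3*(-3)) = -45/(-30 + 9) = -45/(-21) = -45*(-1/21) = 15/7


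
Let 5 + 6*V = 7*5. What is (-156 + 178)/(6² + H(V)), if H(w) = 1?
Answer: 22/37 ≈ 0.59459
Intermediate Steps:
V = 5 (V = -⅚ + (7*5)/6 = -⅚ + (⅙)*35 = -⅚ + 35/6 = 5)
(-156 + 178)/(6² + H(V)) = (-156 + 178)/(6² + 1) = 22/(36 + 1) = 22/37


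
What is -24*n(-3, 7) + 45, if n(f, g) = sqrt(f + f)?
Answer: 45 - 24*I*sqrt(6) ≈ 45.0 - 58.788*I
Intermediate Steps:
n(f, g) = sqrt(2)*sqrt(f) (n(f, g) = sqrt(2*f) = sqrt(2)*sqrt(f))
-24*n(-3, 7) + 45 = -24*sqrt(2)*sqrt(-3) + 45 = -24*sqrt(2)*I*sqrt(3) + 45 = -24*I*sqrt(6) + 45 = 45 - 24*I*sqrt(6)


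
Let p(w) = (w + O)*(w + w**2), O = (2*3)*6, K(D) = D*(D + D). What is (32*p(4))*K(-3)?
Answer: 460800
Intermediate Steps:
K(D) = 2*D**2 (K(D) = D*(2*D) = 2*D**2)
O = 36 (O = 6*6 = 36)
p(w) = (36 + w)*(w + w**2) (p(w) = (w + 36)*(w + w**2) = (36 + w)*(w + w**2))
(32*p(4))*K(-3) = (32*(4*(36 + 4**2 + 37*4)))*(2*(-3)**2) = (32*(4*(36 + 16 + 148)))*(2*9) = (32*(4*200))*18 = (32*800)*18 = 25600*18 = 460800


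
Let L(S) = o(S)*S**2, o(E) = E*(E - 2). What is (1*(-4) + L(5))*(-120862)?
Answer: -44839802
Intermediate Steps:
o(E) = E*(-2 + E)
L(S) = S**3*(-2 + S) (L(S) = (S*(-2 + S))*S**2 = S**3*(-2 + S))
(1*(-4) + L(5))*(-120862) = (1*(-4) + 5**3*(-2 + 5))*(-120862) = (-4 + 125*3)*(-120862) = (-4 + 375)*(-120862) = 371*(-120862) = -44839802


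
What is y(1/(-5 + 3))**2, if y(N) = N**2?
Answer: 1/16 ≈ 0.062500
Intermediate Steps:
y(1/(-5 + 3))**2 = ((1/(-5 + 3))**2)**2 = ((1/(-2))**2)**2 = ((-1/2)**2)**2 = (1/4)**2 = 1/16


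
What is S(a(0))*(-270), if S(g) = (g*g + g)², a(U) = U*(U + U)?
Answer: 0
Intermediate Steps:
a(U) = 2*U² (a(U) = U*(2*U) = 2*U²)
S(g) = (g + g²)² (S(g) = (g² + g)² = (g + g²)²)
S(a(0))*(-270) = ((2*0²)²*(1 + 2*0²)²)*(-270) = ((2*0)²*(1 + 2*0)²)*(-270) = (0²*(1 + 0)²)*(-270) = (0*1²)*(-270) = (0*1)*(-270) = 0*(-270) = 0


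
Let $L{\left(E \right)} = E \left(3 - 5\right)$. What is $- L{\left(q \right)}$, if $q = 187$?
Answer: $374$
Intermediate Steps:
$L{\left(E \right)} = - 2 E$ ($L{\left(E \right)} = E \left(-2\right) = - 2 E$)
$- L{\left(q \right)} = - \left(-2\right) 187 = \left(-1\right) \left(-374\right) = 374$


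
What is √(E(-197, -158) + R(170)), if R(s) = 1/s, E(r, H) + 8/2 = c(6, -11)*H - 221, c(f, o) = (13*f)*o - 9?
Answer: √3952393070/170 ≈ 369.81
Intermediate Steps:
c(f, o) = -9 + 13*f*o (c(f, o) = 13*f*o - 9 = -9 + 13*f*o)
E(r, H) = -225 - 867*H (E(r, H) = -4 + ((-9 + 13*6*(-11))*H - 221) = -4 + ((-9 - 858)*H - 221) = -4 + (-867*H - 221) = -4 + (-221 - 867*H) = -225 - 867*H)
√(E(-197, -158) + R(170)) = √((-225 - 867*(-158)) + 1/170) = √((-225 + 136986) + 1/170) = √(136761 + 1/170) = √(23249371/170) = √3952393070/170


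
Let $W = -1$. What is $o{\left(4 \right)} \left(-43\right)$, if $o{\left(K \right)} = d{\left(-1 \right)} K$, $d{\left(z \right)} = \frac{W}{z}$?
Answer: $-172$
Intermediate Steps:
$d{\left(z \right)} = - \frac{1}{z}$
$o{\left(K \right)} = K$ ($o{\left(K \right)} = - \frac{1}{-1} K = \left(-1\right) \left(-1\right) K = 1 K = K$)
$o{\left(4 \right)} \left(-43\right) = 4 \left(-43\right) = -172$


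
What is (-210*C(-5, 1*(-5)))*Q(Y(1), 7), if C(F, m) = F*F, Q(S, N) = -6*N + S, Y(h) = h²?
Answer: 215250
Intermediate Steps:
Q(S, N) = S - 6*N
C(F, m) = F²
(-210*C(-5, 1*(-5)))*Q(Y(1), 7) = (-210*(-5)²)*(1² - 6*7) = (-210*25)*(1 - 42) = -14*375*(-41) = -5250*(-41) = 215250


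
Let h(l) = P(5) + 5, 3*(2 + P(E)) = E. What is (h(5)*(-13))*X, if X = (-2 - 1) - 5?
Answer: 1456/3 ≈ 485.33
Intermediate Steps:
P(E) = -2 + E/3
X = -8 (X = -3 - 5 = -8)
h(l) = 14/3 (h(l) = (-2 + (1/3)*5) + 5 = (-2 + 5/3) + 5 = -1/3 + 5 = 14/3)
(h(5)*(-13))*X = ((14/3)*(-13))*(-8) = -182/3*(-8) = 1456/3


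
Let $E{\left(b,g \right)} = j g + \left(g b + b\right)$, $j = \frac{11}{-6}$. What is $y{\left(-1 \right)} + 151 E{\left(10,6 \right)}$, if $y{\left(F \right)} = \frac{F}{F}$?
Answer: $8910$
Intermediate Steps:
$y{\left(F \right)} = 1$
$j = - \frac{11}{6}$ ($j = 11 \left(- \frac{1}{6}\right) = - \frac{11}{6} \approx -1.8333$)
$E{\left(b,g \right)} = b - \frac{11 g}{6} + b g$ ($E{\left(b,g \right)} = - \frac{11 g}{6} + \left(g b + b\right) = - \frac{11 g}{6} + \left(b g + b\right) = - \frac{11 g}{6} + \left(b + b g\right) = b - \frac{11 g}{6} + b g$)
$y{\left(-1 \right)} + 151 E{\left(10,6 \right)} = 1 + 151 \left(10 - 11 + 10 \cdot 6\right) = 1 + 151 \left(10 - 11 + 60\right) = 1 + 151 \cdot 59 = 1 + 8909 = 8910$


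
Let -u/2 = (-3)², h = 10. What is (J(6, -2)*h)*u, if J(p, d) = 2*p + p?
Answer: -3240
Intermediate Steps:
u = -18 (u = -2*(-3)² = -2*9 = -18)
J(p, d) = 3*p
(J(6, -2)*h)*u = ((3*6)*10)*(-18) = (18*10)*(-18) = 180*(-18) = -3240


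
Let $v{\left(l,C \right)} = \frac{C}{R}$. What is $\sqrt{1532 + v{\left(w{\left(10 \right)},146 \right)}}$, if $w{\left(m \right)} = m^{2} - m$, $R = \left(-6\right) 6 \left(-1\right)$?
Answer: $\frac{\sqrt{55298}}{6} \approx 39.193$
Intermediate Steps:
$R = 36$ ($R = \left(-36\right) \left(-1\right) = 36$)
$v{\left(l,C \right)} = \frac{C}{36}$
$\sqrt{1532 + v{\left(w{\left(10 \right)},146 \right)}} = \sqrt{1532 + \frac{1}{36} \cdot 146} = \sqrt{1532 + \frac{73}{18}} = \sqrt{\frac{27649}{18}} = \frac{\sqrt{55298}}{6}$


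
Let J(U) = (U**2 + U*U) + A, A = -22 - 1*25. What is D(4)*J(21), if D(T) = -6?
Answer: -5010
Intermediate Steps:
A = -47 (A = -22 - 25 = -47)
J(U) = -47 + 2*U**2 (J(U) = (U**2 + U*U) - 47 = (U**2 + U**2) - 47 = 2*U**2 - 47 = -47 + 2*U**2)
D(4)*J(21) = -6*(-47 + 2*21**2) = -6*(-47 + 2*441) = -6*(-47 + 882) = -6*835 = -5010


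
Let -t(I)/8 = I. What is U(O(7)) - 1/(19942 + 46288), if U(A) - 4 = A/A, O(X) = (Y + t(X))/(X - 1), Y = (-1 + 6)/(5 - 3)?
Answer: 331149/66230 ≈ 5.0000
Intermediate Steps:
t(I) = -8*I
Y = 5/2 ≈ 2.5000
O(X) = (5/2 - 8*X)/(-1 + X) (O(X) = (5/2 - 8*X)/(X - 1) = (5/2 - 8*X)/(-1 + X))
U(A) = 5 (U(A) = 4 + A/A = 4 + 1 = 5)
U(O(7)) - 1/(19942 + 46288) = 5 - 1/(19942 + 46288) = 5 - 1/66230 = 331149/66230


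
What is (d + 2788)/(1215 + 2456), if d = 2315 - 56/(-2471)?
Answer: 1801367/1295863 ≈ 1.3901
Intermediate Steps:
d = 817203/353 (d = 2315 - 56*(-1)/2471 = 2315 - 1*(-8/353) = 2315 + 8/353 = 817203/353 ≈ 2315.0)
(d + 2788)/(1215 + 2456) = (817203/353 + 2788)/(1215 + 2456) = (1801367/353)/3671 = (1801367/353)*(1/3671) = 1801367/1295863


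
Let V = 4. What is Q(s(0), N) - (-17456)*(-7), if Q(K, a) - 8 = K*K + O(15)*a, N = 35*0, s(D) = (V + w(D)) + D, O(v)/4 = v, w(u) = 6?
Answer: -122084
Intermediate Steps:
O(v) = 4*v
s(D) = 10 + D (s(D) = (4 + 6) + D = 10 + D)
N = 0
Q(K, a) = 8 + K² + 60*a (Q(K, a) = 8 + (K*K + (4*15)*a) = 8 + (K² + 60*a) = 8 + K² + 60*a)
Q(s(0), N) - (-17456)*(-7) = (8 + (10 + 0)² + 60*0) - (-17456)*(-7) = (8 + 10² + 0) - 1*122192 = (8 + 100 + 0) - 122192 = 108 - 122192 = -122084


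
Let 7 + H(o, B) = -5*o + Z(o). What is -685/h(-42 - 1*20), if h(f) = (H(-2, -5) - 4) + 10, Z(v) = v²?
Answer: -685/13 ≈ -52.692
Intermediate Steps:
H(o, B) = -7 + o² - 5*o (H(o, B) = -7 + (-5*o + o²) = -7 + (o² - 5*o) = -7 + o² - 5*o)
h(f) = 13 (h(f) = ((-7 + (-2)² - 5*(-2)) - 4) + 10 = ((-7 + 4 + 10) - 4) + 10 = (7 - 4) + 10 = 3 + 10 = 13)
-685/h(-42 - 1*20) = -685/13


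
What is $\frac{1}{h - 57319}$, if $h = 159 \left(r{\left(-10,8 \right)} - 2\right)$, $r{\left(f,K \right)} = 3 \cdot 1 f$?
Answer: $- \frac{1}{62407} \approx -1.6024 \cdot 10^{-5}$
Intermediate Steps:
$r{\left(f,K \right)} = 3 f$
$h = -5088$ ($h = 159 \left(3 \left(-10\right) - 2\right) = 159 \left(-30 - 2\right) = 159 \left(-32\right) = -5088$)
$\frac{1}{h - 57319} = \frac{1}{-5088 - 57319} = \frac{1}{-62407} = - \frac{1}{62407}$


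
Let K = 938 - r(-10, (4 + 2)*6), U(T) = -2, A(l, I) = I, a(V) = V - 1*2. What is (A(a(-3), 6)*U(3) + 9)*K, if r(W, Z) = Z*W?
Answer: -3894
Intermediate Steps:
a(V) = -2 + V (a(V) = V - 2 = -2 + V)
r(W, Z) = W*Z
K = 1298 (K = 938 - (-10)*(4 + 2)*6 = 938 - (-10)*6*6 = 938 - (-10)*36 = 938 - 1*(-360) = 938 + 360 = 1298)
(A(a(-3), 6)*U(3) + 9)*K = (6*(-2) + 9)*1298 = (-12 + 9)*1298 = -3*1298 = -3894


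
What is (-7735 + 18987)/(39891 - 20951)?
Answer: 2813/4735 ≈ 0.59409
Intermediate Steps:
(-7735 + 18987)/(39891 - 20951) = 11252/18940 = 11252*(1/18940) = 2813/4735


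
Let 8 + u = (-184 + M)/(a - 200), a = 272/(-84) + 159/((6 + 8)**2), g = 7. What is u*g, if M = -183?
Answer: -5154940/119027 ≈ -43.309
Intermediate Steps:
a = -1427/588 (a = 272*(-1/84) + 159/(14**2) = -68/21 + 159/196 = -1427/588 ≈ -2.4269)
u = -736420/119027 (u = -8 + (-184 - 183)/(-1427/588 - 200) = -8 - 367/(-119027/588) = -8 - 367*(-588/119027) = -8 + 215796/119027 = -736420/119027 ≈ -6.1870)
u*g = -736420/119027*7 = -5154940/119027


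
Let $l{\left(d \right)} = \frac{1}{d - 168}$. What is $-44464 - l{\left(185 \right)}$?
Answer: $- \frac{755889}{17} \approx -44464.0$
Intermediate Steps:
$l{\left(d \right)} = \frac{1}{-168 + d}$
$-44464 - l{\left(185 \right)} = -44464 - \frac{1}{-168 + 185} = -44464 - \frac{1}{17} = - \frac{755889}{17}$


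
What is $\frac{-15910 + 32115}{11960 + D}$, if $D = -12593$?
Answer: $- \frac{16205}{633} \approx -25.6$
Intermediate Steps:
$\frac{-15910 + 32115}{11960 + D} = \frac{-15910 + 32115}{11960 - 12593} = \frac{16205}{-633} = 16205 \left(- \frac{1}{633}\right) = - \frac{16205}{633}$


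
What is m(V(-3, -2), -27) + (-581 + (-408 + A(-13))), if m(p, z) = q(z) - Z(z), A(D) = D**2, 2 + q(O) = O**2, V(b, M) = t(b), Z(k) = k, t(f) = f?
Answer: -66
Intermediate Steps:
V(b, M) = b
q(O) = -2 + O**2
m(p, z) = -2 + z**2 - z (m(p, z) = (-2 + z**2) - z = -2 + z**2 - z)
m(V(-3, -2), -27) + (-581 + (-408 + A(-13))) = (-2 + (-27)**2 - 1*(-27)) + (-581 + (-408 + (-13)**2)) = (-2 + 729 + 27) + (-581 + (-408 + 169)) = 754 + (-581 - 239) = 754 - 820 = -66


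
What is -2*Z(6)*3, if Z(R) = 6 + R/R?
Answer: -42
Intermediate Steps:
Z(R) = 7 (Z(R) = 6 + 1 = 7)
-2*Z(6)*3 = -2*7*3 = -14*3 = -42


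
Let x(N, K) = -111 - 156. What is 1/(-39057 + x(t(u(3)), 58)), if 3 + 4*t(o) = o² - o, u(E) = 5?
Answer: -1/39324 ≈ -2.5430e-5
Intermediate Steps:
t(o) = -¾ - o/4 + o²/4 (t(o) = -¾ + (o² - o)/4 = -¾ + (-o/4 + o²/4) = -¾ - o/4 + o²/4)
x(N, K) = -267
1/(-39057 + x(t(u(3)), 58)) = 1/(-39057 - 267) = 1/(-39324) = -1/39324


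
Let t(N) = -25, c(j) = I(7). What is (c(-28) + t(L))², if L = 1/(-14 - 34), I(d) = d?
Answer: 324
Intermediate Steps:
c(j) = 7
L = -1/48 (L = 1/(-48) = -1/48 ≈ -0.020833)
(c(-28) + t(L))² = (7 - 25)² = (-18)² = 324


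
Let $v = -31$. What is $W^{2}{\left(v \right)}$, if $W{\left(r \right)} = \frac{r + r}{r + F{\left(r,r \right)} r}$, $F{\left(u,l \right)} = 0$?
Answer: $4$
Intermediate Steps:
$W{\left(r \right)} = 2$ ($W{\left(r \right)} = \frac{r + r}{r + 0 r} = \frac{2 r}{r + 0} = \frac{2 r}{r} = 2$)
$W^{2}{\left(v \right)} = 2^{2} = 4$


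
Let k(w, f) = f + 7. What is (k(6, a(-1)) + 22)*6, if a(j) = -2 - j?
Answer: 168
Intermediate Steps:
k(w, f) = 7 + f
(k(6, a(-1)) + 22)*6 = ((7 + (-2 - 1*(-1))) + 22)*6 = ((7 + (-2 + 1)) + 22)*6 = ((7 - 1) + 22)*6 = (6 + 22)*6 = 28*6 = 168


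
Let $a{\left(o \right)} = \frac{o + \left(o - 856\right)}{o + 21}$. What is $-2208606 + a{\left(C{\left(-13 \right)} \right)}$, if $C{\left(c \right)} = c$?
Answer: $- \frac{8834865}{4} \approx -2.2087 \cdot 10^{6}$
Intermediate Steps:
$a{\left(o \right)} = \frac{-856 + 2 o}{21 + o}$ ($a{\left(o \right)} = \frac{o + \left(-856 + o\right)}{21 + o} = \frac{-856 + 2 o}{21 + o}$)
$-2208606 + a{\left(C{\left(-13 \right)} \right)} = -2208606 + \frac{2 \left(-428 - 13\right)}{21 - 13} = -2208606 + 2 \cdot \frac{1}{8} \left(-441\right) = -2208606 - \frac{441}{4} = - \frac{8834865}{4}$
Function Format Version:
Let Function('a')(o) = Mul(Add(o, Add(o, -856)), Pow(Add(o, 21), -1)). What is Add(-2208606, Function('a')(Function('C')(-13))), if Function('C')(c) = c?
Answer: Rational(-8834865, 4) ≈ -2.2087e+6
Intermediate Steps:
Function('a')(o) = Mul(Pow(Add(21, o), -1), Add(-856, Mul(2, o))) (Function('a')(o) = Mul(Add(o, Add(-856, o)), Pow(Add(21, o), -1)) = Mul(Add(-856, Mul(2, o)), Pow(Add(21, o), -1)) = Mul(Pow(Add(21, o), -1), Add(-856, Mul(2, o))))
Add(-2208606, Function('a')(Function('C')(-13))) = Add(-2208606, Mul(2, Pow(Add(21, -13), -1), Add(-428, -13))) = Add(-2208606, Mul(2, Pow(8, -1), -441)) = Add(-2208606, Mul(2, Rational(1, 8), -441)) = Add(-2208606, Rational(-441, 4)) = Rational(-8834865, 4)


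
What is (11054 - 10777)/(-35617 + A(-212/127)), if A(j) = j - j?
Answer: -277/35617 ≈ -0.0077772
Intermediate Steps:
A(j) = 0
(11054 - 10777)/(-35617 + A(-212/127)) = (11054 - 10777)/(-35617 + 0) = 277/(-35617) = 277*(-1/35617) = -277/35617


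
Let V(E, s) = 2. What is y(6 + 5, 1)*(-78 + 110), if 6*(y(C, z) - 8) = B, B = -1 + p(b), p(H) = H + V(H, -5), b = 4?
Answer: 848/3 ≈ 282.67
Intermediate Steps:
p(H) = 2 + H (p(H) = H + 2 = 2 + H)
B = 5 (B = -1 + (2 + 4) = -1 + 6 = 5)
y(C, z) = 53/6 (y(C, z) = 8 + (1/6)*5 = 8 + 5/6 = 53/6)
y(6 + 5, 1)*(-78 + 110) = 53*(-78 + 110)/6 = (53/6)*32 = 848/3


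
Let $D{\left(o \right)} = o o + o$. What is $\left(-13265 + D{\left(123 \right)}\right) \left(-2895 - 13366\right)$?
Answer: $-32310607$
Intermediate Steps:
$D{\left(o \right)} = o + o^{2}$ ($D{\left(o \right)} = o^{2} + o = o + o^{2}$)
$\left(-13265 + D{\left(123 \right)}\right) \left(-2895 - 13366\right) = \left(-13265 + 123 \left(1 + 123\right)\right) \left(-2895 - 13366\right) = \left(-13265 + 123 \cdot 124\right) \left(-16261\right) = \left(-13265 + 15252\right) \left(-16261\right) = 1987 \left(-16261\right) = -32310607$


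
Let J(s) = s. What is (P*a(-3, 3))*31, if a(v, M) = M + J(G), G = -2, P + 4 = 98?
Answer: 2914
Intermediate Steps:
P = 94 (P = -4 + 98 = 94)
a(v, M) = -2 + M (a(v, M) = M - 2 = -2 + M)
(P*a(-3, 3))*31 = (94*(-2 + 3))*31 = (94*1)*31 = 94*31 = 2914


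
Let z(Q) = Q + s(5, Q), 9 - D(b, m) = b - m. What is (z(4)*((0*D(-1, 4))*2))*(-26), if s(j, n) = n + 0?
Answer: 0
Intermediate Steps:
s(j, n) = n
D(b, m) = 9 + m - b (D(b, m) = 9 - (b - m) = 9 + (m - b) = 9 + m - b)
z(Q) = 2*Q (z(Q) = Q + Q = 2*Q)
(z(4)*((0*D(-1, 4))*2))*(-26) = ((2*4)*((0*(9 + 4 - 1*(-1)))*2))*(-26) = (8*((0*(9 + 4 + 1))*2))*(-26) = (8*((0*14)*2))*(-26) = (8*(0*2))*(-26) = (8*0)*(-26) = 0*(-26) = 0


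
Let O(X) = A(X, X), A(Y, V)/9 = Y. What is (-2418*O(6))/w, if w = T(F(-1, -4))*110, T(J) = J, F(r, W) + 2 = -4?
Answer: 10881/55 ≈ 197.84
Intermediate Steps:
F(r, W) = -6 (F(r, W) = -2 - 4 = -6)
A(Y, V) = 9*Y
O(X) = 9*X
w = -660 (w = -6*110 = -660)
(-2418*O(6))/w = -21762*6/(-660) = -2418*54*(-1/660) = -130572*(-1/660) = 10881/55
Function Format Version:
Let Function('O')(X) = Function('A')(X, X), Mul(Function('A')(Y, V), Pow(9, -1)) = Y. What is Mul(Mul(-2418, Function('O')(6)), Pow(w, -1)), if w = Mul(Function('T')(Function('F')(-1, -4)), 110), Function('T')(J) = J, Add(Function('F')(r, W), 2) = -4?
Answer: Rational(10881, 55) ≈ 197.84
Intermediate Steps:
Function('F')(r, W) = -6 (Function('F')(r, W) = Add(-2, -4) = -6)
Function('A')(Y, V) = Mul(9, Y)
Function('O')(X) = Mul(9, X)
w = -660 (w = Mul(-6, 110) = -660)
Mul(Mul(-2418, Function('O')(6)), Pow(w, -1)) = Mul(Mul(-2418, Mul(9, 6)), Pow(-660, -1)) = Mul(Mul(-2418, 54), Rational(-1, 660)) = Mul(-130572, Rational(-1, 660)) = Rational(10881, 55)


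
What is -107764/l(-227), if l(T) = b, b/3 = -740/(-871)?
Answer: -23465611/555 ≈ -42280.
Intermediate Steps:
b = 2220/871 (b = 3*(-740/(-871)) = 3*(-740*(-1/871)) = 3*(740/871) = 2220/871 ≈ 2.5488)
l(T) = 2220/871
-107764/l(-227) = -107764/2220/871 = -107764*871/2220 = -23465611/555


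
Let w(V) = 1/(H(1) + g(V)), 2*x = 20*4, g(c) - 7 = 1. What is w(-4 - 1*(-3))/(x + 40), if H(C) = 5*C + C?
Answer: 1/1120 ≈ 0.00089286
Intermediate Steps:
g(c) = 8 (g(c) = 7 + 1 = 8)
x = 40 (x = (20*4)/2 = (½)*80 = 40)
H(C) = 6*C
w(V) = 1/14 (w(V) = 1/(6*1 + 8) = 1/(6 + 8) = 1/14)
w(-4 - 1*(-3))/(x + 40) = 1/(14*(40 + 40)) = (1/14)/80 = (1/14)*(1/80) = 1/1120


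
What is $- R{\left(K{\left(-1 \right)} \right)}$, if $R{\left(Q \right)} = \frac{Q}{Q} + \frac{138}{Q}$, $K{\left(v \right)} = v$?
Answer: $137$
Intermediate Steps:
$R{\left(Q \right)} = 1 + \frac{138}{Q}$
$- R{\left(K{\left(-1 \right)} \right)} = - \frac{138 - 1}{-1} = - \left(-1\right) 137 = \left(-1\right) \left(-137\right) = 137$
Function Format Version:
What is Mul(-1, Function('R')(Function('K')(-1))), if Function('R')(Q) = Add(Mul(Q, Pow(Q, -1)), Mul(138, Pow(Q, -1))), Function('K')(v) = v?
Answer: 137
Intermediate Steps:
Function('R')(Q) = Add(1, Mul(138, Pow(Q, -1)))
Mul(-1, Function('R')(Function('K')(-1))) = Mul(-1, Mul(Pow(-1, -1), Add(138, -1))) = Mul(-1, Mul(-1, 137)) = Mul(-1, -137) = 137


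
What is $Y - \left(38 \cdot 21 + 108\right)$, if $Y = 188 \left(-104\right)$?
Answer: $-20458$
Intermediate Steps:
$Y = -19552$
$Y - \left(38 \cdot 21 + 108\right) = -19552 - \left(38 \cdot 21 + 108\right) = -19552 - \left(798 + 108\right) = -19552 - 906 = -20458$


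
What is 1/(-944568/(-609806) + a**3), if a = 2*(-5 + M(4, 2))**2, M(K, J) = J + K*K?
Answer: 304903/11773668828500 ≈ 2.5897e-8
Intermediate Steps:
M(K, J) = J + K**2
a = 338 (a = 2*(-5 + (2 + 4**2))**2 = 2*(-5 + (2 + 16))**2 = 2*(-5 + 18)**2 = 2*13**2 = 2*169 = 338)
1/(-944568/(-609806) + a**3) = 1/(-944568/(-609806) + 338**3) = 1/(-944568*(-1/609806) + 38614472) = 1/(472284/304903 + 38614472) = 1/(11773668828500/304903) = 304903/11773668828500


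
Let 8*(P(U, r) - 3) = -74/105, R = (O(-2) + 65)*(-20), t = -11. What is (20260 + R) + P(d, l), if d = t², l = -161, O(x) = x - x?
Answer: 7964423/420 ≈ 18963.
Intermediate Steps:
O(x) = 0
d = 121 (d = (-11)² = 121)
R = -1300 (R = (0 + 65)*(-20) = 65*(-20) = -1300)
P(U, r) = 1223/420 (P(U, r) = 3 + (-74/105)/8 = 3 + (-74*1/105)/8 = 3 + (⅛)*(-74/105) = 3 - 37/420 = 1223/420)
(20260 + R) + P(d, l) = (20260 - 1300) + 1223/420 = 18960 + 1223/420 = 7964423/420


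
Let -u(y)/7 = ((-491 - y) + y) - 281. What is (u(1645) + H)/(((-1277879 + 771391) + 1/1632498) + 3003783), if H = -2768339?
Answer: -4510485861630/4076829092911 ≈ -1.1064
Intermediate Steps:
u(y) = 5404 (u(y) = -7*(((-491 - y) + y) - 281) = -7*(-491 - 281) = -7*(-772) = 5404)
(u(1645) + H)/(((-1277879 + 771391) + 1/1632498) + 3003783) = (5404 - 2768339)/(((-1277879 + 771391) + 1/1632498) + 3003783) = -2762935/((-506488 + 1/1632498) + 3003783) = -2762935/(-826840647023/1632498 + 3003783) = -2762935/4076829092911/1632498 = -2762935*1632498/4076829092911 = -4510485861630/4076829092911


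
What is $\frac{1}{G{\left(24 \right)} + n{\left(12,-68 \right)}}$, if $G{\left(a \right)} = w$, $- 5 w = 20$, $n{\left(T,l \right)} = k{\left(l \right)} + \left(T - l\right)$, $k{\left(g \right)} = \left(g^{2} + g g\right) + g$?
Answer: $\frac{1}{9256} \approx 0.00010804$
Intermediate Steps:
$k{\left(g \right)} = g + 2 g^{2}$ ($k{\left(g \right)} = \left(g^{2} + g^{2}\right) + g = 2 g^{2} + g = g + 2 g^{2}$)
$n{\left(T,l \right)} = T - l + l \left(1 + 2 l\right)$ ($n{\left(T,l \right)} = l \left(1 + 2 l\right) + \left(T - l\right) = T - l + l \left(1 + 2 l\right)$)
$w = -4$ ($w = \left(- \frac{1}{5}\right) 20 = -4$)
$G{\left(a \right)} = -4$
$\frac{1}{G{\left(24 \right)} + n{\left(12,-68 \right)}} = \frac{1}{-4 + \left(12 + 2 \left(-68\right)^{2}\right)} = \frac{1}{-4 + \left(12 + 2 \cdot 4624\right)} = \frac{1}{-4 + \left(12 + 9248\right)} = \frac{1}{-4 + 9260} = \frac{1}{9256}$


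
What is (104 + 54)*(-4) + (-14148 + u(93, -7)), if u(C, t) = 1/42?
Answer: -620759/42 ≈ -14780.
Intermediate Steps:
u(C, t) = 1/42
(104 + 54)*(-4) + (-14148 + u(93, -7)) = (104 + 54)*(-4) + (-14148 + 1/42) = 158*(-4) - 594215/42 = -632 - 594215/42 = -620759/42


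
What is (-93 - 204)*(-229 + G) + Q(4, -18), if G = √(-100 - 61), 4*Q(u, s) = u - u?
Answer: 68013 - 297*I*√161 ≈ 68013.0 - 3768.5*I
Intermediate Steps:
Q(u, s) = 0 (Q(u, s) = (u - u)/4 = (¼)*0 = 0)
G = I*√161 (G = √(-161) = I*√161 ≈ 12.689*I)
(-93 - 204)*(-229 + G) + Q(4, -18) = (-93 - 204)*(-229 + I*√161) + 0 = -297*(-229 + I*√161) + 0 = (68013 - 297*I*√161) + 0 = 68013 - 297*I*√161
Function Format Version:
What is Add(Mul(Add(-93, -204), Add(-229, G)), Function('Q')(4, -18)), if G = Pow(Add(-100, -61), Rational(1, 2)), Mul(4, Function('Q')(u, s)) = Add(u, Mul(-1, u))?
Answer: Add(68013, Mul(-297, I, Pow(161, Rational(1, 2)))) ≈ Add(68013., Mul(-3768.5, I))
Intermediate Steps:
Function('Q')(u, s) = 0 (Function('Q')(u, s) = Mul(Rational(1, 4), Add(u, Mul(-1, u))) = Mul(Rational(1, 4), 0) = 0)
G = Mul(I, Pow(161, Rational(1, 2))) (G = Pow(-161, Rational(1, 2)) = Mul(I, Pow(161, Rational(1, 2))) ≈ Mul(12.689, I))
Add(Mul(Add(-93, -204), Add(-229, G)), Function('Q')(4, -18)) = Add(Mul(Add(-93, -204), Add(-229, Mul(I, Pow(161, Rational(1, 2))))), 0) = Add(Mul(-297, Add(-229, Mul(I, Pow(161, Rational(1, 2))))), 0) = Add(Add(68013, Mul(-297, I, Pow(161, Rational(1, 2)))), 0) = Add(68013, Mul(-297, I, Pow(161, Rational(1, 2))))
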